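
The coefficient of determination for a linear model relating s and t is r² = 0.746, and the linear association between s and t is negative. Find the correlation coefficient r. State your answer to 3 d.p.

-0.864

|r| = √0.746 = 0.864
The association is negative, so r = −0.864.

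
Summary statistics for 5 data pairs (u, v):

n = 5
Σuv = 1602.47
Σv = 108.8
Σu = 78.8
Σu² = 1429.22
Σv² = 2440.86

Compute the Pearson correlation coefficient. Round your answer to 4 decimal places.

r = (nΣuv − ΣuΣv) / √[(nΣu² − (Σu)²)(nΣv² − (Σv)²)]
Numerator: 5×1602.47 − 78.8×108.8 = -561.09
Denominator: √[(7146.1 − 6209.44)(12204.3 − 11837.44)] = √[936.66 × 366.86] = 586.1937
r = -561.09 / 586.1937 ≈ -0.9572

-0.9572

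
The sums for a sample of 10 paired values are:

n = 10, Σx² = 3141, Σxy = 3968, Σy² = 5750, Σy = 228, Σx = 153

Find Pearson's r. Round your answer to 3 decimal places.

r = (nΣxy − ΣxΣy) / √[(nΣx² − (Σx)²)(nΣy² − (Σy)²)]
Numerator: 10×3968 − 153×228 = 4796
Denominator: √[(31410 − 23409)(57500 − 51984)] = √[8001 × 5516] = 6643.3061
r = 4796 / 6643.3061 ≈ 0.722

0.722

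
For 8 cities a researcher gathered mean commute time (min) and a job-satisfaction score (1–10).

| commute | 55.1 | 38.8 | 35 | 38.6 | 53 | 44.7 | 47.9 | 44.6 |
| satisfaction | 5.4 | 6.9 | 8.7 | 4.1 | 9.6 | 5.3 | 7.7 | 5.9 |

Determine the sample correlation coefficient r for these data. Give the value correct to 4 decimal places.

0.0979

n = 8, Σx = 357.7, Σy = 53.6, Σx² = 16347.07, Σy² = 383.62, Σxy = 2405.7
nΣxy − ΣxΣy = 19245.6 − 19172.72 = 72.88
nΣx² − (Σx)² = 130776.56 − 127949.29 = 2827.27; nΣy² − (Σy)² = 3068.96 − 2872.96 = 196
r = 72.88 / √(2827.27 × 196) = 72.88 / 744.4091 ≈ 0.0979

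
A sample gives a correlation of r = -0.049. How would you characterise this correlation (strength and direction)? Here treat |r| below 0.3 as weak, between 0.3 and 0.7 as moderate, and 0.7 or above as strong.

r = -0.049 < 0 so the relationship is negative.
|r| = 0.049, which falls in the weak range.

weak negative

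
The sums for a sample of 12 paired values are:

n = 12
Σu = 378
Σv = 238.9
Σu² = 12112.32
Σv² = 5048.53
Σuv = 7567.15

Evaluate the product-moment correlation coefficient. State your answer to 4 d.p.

r = (nΣuv − ΣuΣv) / √[(nΣu² − (Σu)²)(nΣv² − (Σv)²)]
Numerator: 12×7567.15 − 378×238.9 = 501.6
Denominator: √[(145347.84 − 142884)(60582.36 − 57073.21)] = √[2463.84 × 3509.15] = 2940.4054
r = 501.6 / 2940.4054 ≈ 0.1706

0.1706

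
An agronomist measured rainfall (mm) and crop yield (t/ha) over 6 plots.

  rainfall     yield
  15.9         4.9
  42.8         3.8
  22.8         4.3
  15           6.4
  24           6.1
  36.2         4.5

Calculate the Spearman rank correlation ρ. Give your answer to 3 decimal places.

-0.714

Rank rainfall: 2, 6, 3, 1, 4, 5
Rank yield: 4, 1, 2, 6, 5, 3
d = rank(rainfall) − rank(yield): -2, 5, 1, -5, -1, 2; Σd² = 60
ρ = 1 − 6Σd² / [n(n²−1)] = 1 − 6×60 / (6×35) = 1 − 360/210 ≈ -0.714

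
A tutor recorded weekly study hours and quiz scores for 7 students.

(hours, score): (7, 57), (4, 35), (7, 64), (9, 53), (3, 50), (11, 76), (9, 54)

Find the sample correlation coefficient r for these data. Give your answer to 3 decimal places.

0.729

n = 7, Σx = 50, Σy = 389, Σx² = 406, Σy² = 22571, Σxy = 2936
nΣxy − ΣxΣy = 20552 − 19450 = 1102
nΣx² − (Σx)² = 2842 − 2500 = 342; nΣy² − (Σy)² = 157997 − 151321 = 6676
r = 1102 / √(342 × 6676) = 1102 / 1511.0235 ≈ 0.729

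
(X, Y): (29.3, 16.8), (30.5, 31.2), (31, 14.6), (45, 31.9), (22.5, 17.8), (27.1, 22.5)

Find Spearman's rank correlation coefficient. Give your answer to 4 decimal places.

Rank X: 3, 4, 5, 6, 1, 2
Rank Y: 2, 5, 1, 6, 3, 4
d = rank(X) − rank(Y): 1, -1, 4, 0, -2, -2; Σd² = 26
ρ = 1 − 6Σd² / [n(n²−1)] = 1 − 6×26 / (6×35) = 1 − 156/210 ≈ 0.2571

0.2571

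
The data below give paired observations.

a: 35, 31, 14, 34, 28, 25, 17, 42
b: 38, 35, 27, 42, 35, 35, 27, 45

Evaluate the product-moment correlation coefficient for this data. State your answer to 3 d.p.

0.962

n = 8, Σa = 226, Σb = 284, Σa² = 7000, Σb² = 10366, Σab = 8425
nΣab − ΣaΣb = 67400 − 64184 = 3216
nΣa² − (Σa)² = 56000 − 51076 = 4924; nΣb² − (Σb)² = 82928 − 80656 = 2272
r = 3216 / √(4924 × 2272) = 3216 / 3344.7463 ≈ 0.962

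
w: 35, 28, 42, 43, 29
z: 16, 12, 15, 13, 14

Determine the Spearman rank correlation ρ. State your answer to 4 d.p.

0.3000

Rank w: 3, 1, 4, 5, 2
Rank z: 5, 1, 4, 2, 3
d = rank(w) − rank(z): -2, 0, 0, 3, -1; Σd² = 14
ρ = 1 − 6Σd² / [n(n²−1)] = 1 − 6×14 / (5×24) = 1 − 84/120 ≈ 0.3000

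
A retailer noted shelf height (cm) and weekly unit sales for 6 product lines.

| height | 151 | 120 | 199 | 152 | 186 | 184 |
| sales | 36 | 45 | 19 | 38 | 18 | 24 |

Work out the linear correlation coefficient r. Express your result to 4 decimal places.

-0.9717

n = 6, Σx = 992, Σy = 180, Σx² = 168358, Σy² = 6026, Σxy = 28157
nΣxy − ΣxΣy = 168942 − 178560 = -9618
nΣx² − (Σx)² = 1010148 − 984064 = 26084; nΣy² − (Σy)² = 36156 − 32400 = 3756
r = -9618 / √(26084 × 3756) = -9618 / 9898.0556 ≈ -0.9717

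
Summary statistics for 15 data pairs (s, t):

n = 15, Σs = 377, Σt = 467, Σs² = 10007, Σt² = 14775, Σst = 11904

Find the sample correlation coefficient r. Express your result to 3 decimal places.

r = (nΣst − ΣsΣt) / √[(nΣs² − (Σs)²)(nΣt² − (Σt)²)]
Numerator: 15×11904 − 377×467 = 2501
Denominator: √[(150105 − 142129)(221625 − 218089)] = √[7976 × 3536] = 5310.6625
r = 2501 / 5310.6625 ≈ 0.471

0.471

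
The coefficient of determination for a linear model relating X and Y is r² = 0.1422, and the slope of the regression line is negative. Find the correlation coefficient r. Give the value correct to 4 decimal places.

|r| = √0.1422 = 0.3771
The association is negative, so r = −0.3771.

-0.3771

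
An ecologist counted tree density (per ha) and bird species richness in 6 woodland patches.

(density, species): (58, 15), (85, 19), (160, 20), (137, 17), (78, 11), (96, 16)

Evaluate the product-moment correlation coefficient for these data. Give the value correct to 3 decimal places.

0.614

n = 6, Σx = 614, Σy = 98, Σx² = 70258, Σy² = 1652, Σxy = 10408
nΣxy − ΣxΣy = 62448 − 60172 = 2276
nΣx² − (Σx)² = 421548 − 376996 = 44552; nΣy² − (Σy)² = 9912 − 9604 = 308
r = 2276 / √(44552 × 308) = 2276 / 3704.3240 ≈ 0.614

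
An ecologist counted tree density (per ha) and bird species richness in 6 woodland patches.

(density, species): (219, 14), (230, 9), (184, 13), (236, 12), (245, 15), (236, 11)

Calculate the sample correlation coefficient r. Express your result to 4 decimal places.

n = 6, Σx = 1350, Σy = 74, Σx² = 306134, Σy² = 936, Σxy = 16631
nΣxy − ΣxΣy = 99786 − 99900 = -114
nΣx² − (Σx)² = 1836804 − 1822500 = 14304; nΣy² − (Σy)² = 5616 − 5476 = 140
r = -114 / √(14304 × 140) = -114 / 1415.1184 ≈ -0.0806

-0.0806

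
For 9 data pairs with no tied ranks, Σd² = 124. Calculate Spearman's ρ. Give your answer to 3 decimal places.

-0.033

ρ = 1 − 6Σd² / [n(n²−1)] = 1 − 6×124 / (9×80)
  = 1 − 744/720 = 1 − 1.0333 ≈ -0.033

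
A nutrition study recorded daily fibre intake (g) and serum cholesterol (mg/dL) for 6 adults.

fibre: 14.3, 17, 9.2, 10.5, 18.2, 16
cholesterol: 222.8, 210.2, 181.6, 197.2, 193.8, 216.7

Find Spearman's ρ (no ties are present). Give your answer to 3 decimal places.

0.200

Rank fibre: 3, 5, 1, 2, 6, 4
Rank cholesterol: 6, 4, 1, 3, 2, 5
d = rank(fibre) − rank(cholesterol): -3, 1, 0, -1, 4, -1; Σd² = 28
ρ = 1 − 6Σd² / [n(n²−1)] = 1 − 6×28 / (6×35) = 1 − 168/210 ≈ 0.200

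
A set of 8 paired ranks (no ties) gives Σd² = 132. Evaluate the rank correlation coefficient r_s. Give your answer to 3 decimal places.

-0.571

ρ = 1 − 6Σd² / [n(n²−1)] = 1 − 6×132 / (8×63)
  = 1 − 792/504 = 1 − 1.5714 ≈ -0.571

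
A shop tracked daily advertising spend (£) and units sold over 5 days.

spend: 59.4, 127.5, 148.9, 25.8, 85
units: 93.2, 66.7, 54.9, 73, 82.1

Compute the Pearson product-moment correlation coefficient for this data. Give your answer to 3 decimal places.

-0.673

n = 5, Σx = 446.6, Σy = 369.9, Σx² = 49846.46, Σy² = 28218.55, Σxy = 31076.84
nΣxy − ΣxΣy = 155384.2 − 165197.34 = -9813.14
nΣx² − (Σx)² = 249232.3 − 199451.56 = 49780.74; nΣy² − (Σy)² = 141092.75 − 136826.01 = 4266.74
r = -9813.14 / √(49780.74 × 4266.74) = -9813.14 / 14574.0000 ≈ -0.673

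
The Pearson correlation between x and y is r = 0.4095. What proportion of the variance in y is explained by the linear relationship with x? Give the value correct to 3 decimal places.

0.168

r² = (0.4095)² = 0.168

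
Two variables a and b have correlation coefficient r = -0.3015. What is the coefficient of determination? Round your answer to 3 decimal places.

r² = (-0.3015)² = 0.091

0.091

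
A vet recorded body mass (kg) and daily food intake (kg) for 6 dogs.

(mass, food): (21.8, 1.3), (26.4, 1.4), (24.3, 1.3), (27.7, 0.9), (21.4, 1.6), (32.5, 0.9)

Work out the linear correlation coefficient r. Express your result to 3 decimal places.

-0.814

n = 6, Σx = 154.1, Σy = 7.4, Σx² = 4044.19, Σy² = 9.52, Σxy = 185.31
nΣxy − ΣxΣy = 1111.86 − 1140.34 = -28.48
nΣx² − (Σx)² = 24265.14 − 23746.81 = 518.33; nΣy² − (Σy)² = 57.12 − 54.76 = 2.36
r = -28.48 / √(518.33 × 2.36) = -28.48 / 34.9751 ≈ -0.814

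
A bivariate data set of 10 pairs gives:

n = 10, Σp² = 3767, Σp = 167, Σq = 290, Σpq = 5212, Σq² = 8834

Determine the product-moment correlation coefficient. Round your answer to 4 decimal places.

r = (nΣpq − ΣpΣq) / √[(nΣp² − (Σp)²)(nΣq² − (Σq)²)]
Numerator: 10×5212 − 167×290 = 3690
Denominator: √[(37670 − 27889)(88340 − 84100)] = √[9781 × 4240] = 6439.8323
r = 3690 / 6439.8323 ≈ 0.5730

0.5730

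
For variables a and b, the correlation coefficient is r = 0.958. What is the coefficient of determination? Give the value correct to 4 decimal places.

r² = (0.958)² = 0.9178

0.9178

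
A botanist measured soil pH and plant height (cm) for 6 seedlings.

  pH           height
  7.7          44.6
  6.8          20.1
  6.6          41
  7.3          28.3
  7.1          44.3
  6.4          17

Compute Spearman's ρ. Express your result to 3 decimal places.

Rank pH: 6, 3, 2, 5, 4, 1
Rank height: 6, 2, 4, 3, 5, 1
d = rank(pH) − rank(height): 0, 1, -2, 2, -1, 0; Σd² = 10
ρ = 1 − 6Σd² / [n(n²−1)] = 1 − 6×10 / (6×35) = 1 − 60/210 ≈ 0.714

0.714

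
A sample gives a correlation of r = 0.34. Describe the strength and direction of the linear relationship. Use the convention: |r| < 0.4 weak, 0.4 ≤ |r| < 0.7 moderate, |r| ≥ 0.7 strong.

weak positive

r = 0.34 > 0 so the relationship is positive.
|r| = 0.34, which falls in the weak range.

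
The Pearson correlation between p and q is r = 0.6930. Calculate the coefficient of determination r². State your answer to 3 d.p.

0.480

r² = (0.6930)² = 0.480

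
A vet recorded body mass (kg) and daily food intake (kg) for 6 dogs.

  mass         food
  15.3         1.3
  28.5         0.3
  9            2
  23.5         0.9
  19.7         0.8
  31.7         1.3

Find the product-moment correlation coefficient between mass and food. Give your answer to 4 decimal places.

n = 6, Σx = 127.7, Σy = 6.6, Σx² = 3072.57, Σy² = 8.92, Σxy = 124.56
nΣxy − ΣxΣy = 747.36 − 842.82 = -95.46
nΣx² − (Σx)² = 18435.42 − 16307.29 = 2128.13; nΣy² − (Σy)² = 53.52 − 43.56 = 9.96
r = -95.46 / √(2128.13 × 9.96) = -95.46 / 145.5891 ≈ -0.6557

-0.6557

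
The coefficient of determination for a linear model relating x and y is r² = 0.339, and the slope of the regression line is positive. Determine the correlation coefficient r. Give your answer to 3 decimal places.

|r| = √0.339 = 0.582
The association is positive, so r = 0.582.

0.582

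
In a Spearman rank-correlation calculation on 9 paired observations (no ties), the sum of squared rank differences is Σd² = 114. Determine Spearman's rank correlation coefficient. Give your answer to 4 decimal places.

ρ = 1 − 6Σd² / [n(n²−1)] = 1 − 6×114 / (9×80)
  = 1 − 684/720 = 1 − 0.95000 ≈ 0.0500

0.0500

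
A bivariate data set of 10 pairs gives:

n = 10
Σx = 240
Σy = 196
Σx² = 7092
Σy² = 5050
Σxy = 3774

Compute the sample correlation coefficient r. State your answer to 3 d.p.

-0.733

r = (nΣxy − ΣxΣy) / √[(nΣx² − (Σx)²)(nΣy² − (Σy)²)]
Numerator: 10×3774 − 240×196 = -9300
Denominator: √[(70920 − 57600)(50500 − 38416)] = √[13320 × 12084] = 12686.9571
r = -9300 / 12686.9571 ≈ -0.733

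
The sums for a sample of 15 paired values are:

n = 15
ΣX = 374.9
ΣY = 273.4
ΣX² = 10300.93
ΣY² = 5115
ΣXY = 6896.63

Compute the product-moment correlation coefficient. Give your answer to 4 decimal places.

0.1811

r = (nΣXY − ΣXΣY) / √[(nΣX² − (ΣX)²)(nΣY² − (ΣY)²)]
Numerator: 15×6896.63 − 374.9×273.4 = 951.79
Denominator: √[(154513.95 − 140550.01)(76725 − 74747.56)] = √[13963.94 × 1977.44] = 5254.7934
r = 951.79 / 5254.7934 ≈ 0.1811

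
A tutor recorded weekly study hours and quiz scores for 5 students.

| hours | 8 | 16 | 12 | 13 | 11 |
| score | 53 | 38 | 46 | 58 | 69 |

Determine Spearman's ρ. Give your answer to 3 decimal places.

Rank hours: 1, 5, 3, 4, 2
Rank score: 3, 1, 2, 4, 5
d = rank(hours) − rank(score): -2, 4, 1, 0, -3; Σd² = 30
ρ = 1 − 6Σd² / [n(n²−1)] = 1 − 6×30 / (5×24) = 1 − 180/120 ≈ -0.500

-0.500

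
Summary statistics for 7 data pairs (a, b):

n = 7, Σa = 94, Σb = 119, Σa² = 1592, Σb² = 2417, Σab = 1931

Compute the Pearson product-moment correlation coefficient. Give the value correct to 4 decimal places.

r = (nΣab − ΣaΣb) / √[(nΣa² − (Σa)²)(nΣb² − (Σb)²)]
Numerator: 7×1931 − 94×119 = 2331
Denominator: √[(11144 − 8836)(16919 − 14161)] = √[2308 × 2758] = 2522.9871
r = 2331 / 2522.9871 ≈ 0.9239

0.9239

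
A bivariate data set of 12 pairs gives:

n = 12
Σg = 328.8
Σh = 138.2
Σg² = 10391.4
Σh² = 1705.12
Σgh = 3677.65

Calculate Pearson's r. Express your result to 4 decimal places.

r = (nΣgh − ΣgΣh) / √[(nΣg² − (Σg)²)(nΣh² − (Σh)²)]
Numerator: 12×3677.65 − 328.8×138.2 = -1308.36
Denominator: √[(124696.8 − 108109.44)(20461.44 − 19099.24)] = √[16587.36 × 1362.2] = 4753.4516
r = -1308.36 / 4753.4516 ≈ -0.2752

-0.2752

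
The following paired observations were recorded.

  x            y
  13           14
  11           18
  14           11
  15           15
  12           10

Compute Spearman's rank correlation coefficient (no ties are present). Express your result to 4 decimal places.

Rank x: 3, 1, 4, 5, 2
Rank y: 3, 5, 2, 4, 1
d = rank(x) − rank(y): 0, -4, 2, 1, 1; Σd² = 22
ρ = 1 − 6Σd² / [n(n²−1)] = 1 − 6×22 / (5×24) = 1 − 132/120 ≈ -0.1000

-0.1000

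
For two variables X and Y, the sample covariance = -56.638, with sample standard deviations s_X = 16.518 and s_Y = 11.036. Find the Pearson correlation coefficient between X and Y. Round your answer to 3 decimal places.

r = Cov(X,Y) / (s_X · s_Y) = -56.638 / (16.518 × 11.036)
  = -56.638 / 182.2926 ≈ -0.311

-0.311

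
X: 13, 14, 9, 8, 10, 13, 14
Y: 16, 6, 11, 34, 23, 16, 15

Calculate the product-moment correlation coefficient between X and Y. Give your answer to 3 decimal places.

n = 7, ΣX = 81, ΣY = 121, ΣX² = 975, ΣY² = 2579, ΣXY = 1311
nΣXY − ΣXΣY = 9177 − 9801 = -624
nΣX² − (ΣX)² = 6825 − 6561 = 264; nΣY² − (ΣY)² = 18053 − 14641 = 3412
r = -624 / √(264 × 3412) = -624 / 949.0880 ≈ -0.657

-0.657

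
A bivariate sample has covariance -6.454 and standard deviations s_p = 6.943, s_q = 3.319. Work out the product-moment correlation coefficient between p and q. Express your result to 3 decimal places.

r = Cov(p,q) / (s_p · s_q) = -6.454 / (6.943 × 3.319)
  = -6.454 / 23.0438 ≈ -0.280

-0.280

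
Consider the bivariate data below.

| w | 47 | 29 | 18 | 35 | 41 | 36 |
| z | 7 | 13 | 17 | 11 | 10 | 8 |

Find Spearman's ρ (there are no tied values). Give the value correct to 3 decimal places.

-0.943

Rank w: 6, 2, 1, 3, 5, 4
Rank z: 1, 5, 6, 4, 3, 2
d = rank(w) − rank(z): 5, -3, -5, -1, 2, 2; Σd² = 68
ρ = 1 − 6Σd² / [n(n²−1)] = 1 − 6×68 / (6×35) = 1 − 408/210 ≈ -0.943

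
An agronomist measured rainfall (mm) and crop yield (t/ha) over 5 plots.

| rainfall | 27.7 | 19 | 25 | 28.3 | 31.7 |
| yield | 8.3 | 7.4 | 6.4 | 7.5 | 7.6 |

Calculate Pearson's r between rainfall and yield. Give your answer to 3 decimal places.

n = 5, Σx = 131.7, Σy = 37.2, Σx² = 3559.07, Σy² = 278.62, Σxy = 983.68
nΣxy − ΣxΣy = 4918.4 − 4899.24 = 19.16
nΣx² − (Σx)² = 17795.35 − 17344.89 = 450.46; nΣy² − (Σy)² = 1393.1 − 1383.84 = 9.26
r = 19.16 / √(450.46 × 9.26) = 19.16 / 64.5853 ≈ 0.297

0.297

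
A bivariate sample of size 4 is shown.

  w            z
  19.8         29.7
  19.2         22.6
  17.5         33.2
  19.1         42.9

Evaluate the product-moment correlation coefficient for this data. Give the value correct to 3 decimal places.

-0.176

n = 4, Σw = 75.6, Σz = 128.4, Σw² = 1431.74, Σz² = 4335.5, Σwz = 2422.37
nΣwz − ΣwΣz = 9689.48 − 9707.04 = -17.56
nΣw² − (Σw)² = 5726.96 − 5715.36 = 11.6; nΣz² − (Σz)² = 17342 − 16486.56 = 855.44
r = -17.56 / √(11.6 × 855.44) = -17.56 / 99.6148 ≈ -0.176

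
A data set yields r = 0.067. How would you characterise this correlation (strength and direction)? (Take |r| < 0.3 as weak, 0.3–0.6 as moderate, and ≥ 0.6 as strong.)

weak positive

r = 0.067 > 0 so the relationship is positive.
|r| = 0.067, which falls in the weak range.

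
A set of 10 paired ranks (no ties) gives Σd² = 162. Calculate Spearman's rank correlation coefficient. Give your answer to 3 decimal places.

ρ = 1 − 6Σd² / [n(n²−1)] = 1 − 6×162 / (10×99)
  = 1 − 972/990 = 1 − 0.9818 ≈ 0.018

0.018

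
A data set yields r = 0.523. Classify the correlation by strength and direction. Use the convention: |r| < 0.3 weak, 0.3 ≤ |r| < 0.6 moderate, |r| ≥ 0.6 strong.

r = 0.523 > 0 so the relationship is positive.
|r| = 0.523, which falls in the moderate range.

moderate positive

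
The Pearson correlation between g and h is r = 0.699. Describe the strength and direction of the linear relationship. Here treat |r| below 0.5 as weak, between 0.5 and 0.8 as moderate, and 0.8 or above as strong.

moderate positive

r = 0.699 > 0 so the relationship is positive.
|r| = 0.699, which falls in the moderate range.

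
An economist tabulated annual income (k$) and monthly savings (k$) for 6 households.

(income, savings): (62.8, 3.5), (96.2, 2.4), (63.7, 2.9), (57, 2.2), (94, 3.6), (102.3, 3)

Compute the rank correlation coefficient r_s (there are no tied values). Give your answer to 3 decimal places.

0.257

Rank income: 2, 5, 3, 1, 4, 6
Rank savings: 5, 2, 3, 1, 6, 4
d = rank(income) − rank(savings): -3, 3, 0, 0, -2, 2; Σd² = 26
ρ = 1 − 6Σd² / [n(n²−1)] = 1 − 6×26 / (6×35) = 1 − 156/210 ≈ 0.257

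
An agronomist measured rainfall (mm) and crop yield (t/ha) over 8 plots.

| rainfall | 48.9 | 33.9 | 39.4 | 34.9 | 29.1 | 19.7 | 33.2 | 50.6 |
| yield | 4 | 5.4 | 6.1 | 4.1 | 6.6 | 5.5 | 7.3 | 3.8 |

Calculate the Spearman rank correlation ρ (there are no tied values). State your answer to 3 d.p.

-0.714

Rank rainfall: 7, 4, 6, 5, 2, 1, 3, 8
Rank yield: 2, 4, 6, 3, 7, 5, 8, 1
d = rank(rainfall) − rank(yield): 5, 0, 0, 2, -5, -4, -5, 7; Σd² = 144
ρ = 1 − 6Σd² / [n(n²−1)] = 1 − 6×144 / (8×63) = 1 − 864/504 ≈ -0.714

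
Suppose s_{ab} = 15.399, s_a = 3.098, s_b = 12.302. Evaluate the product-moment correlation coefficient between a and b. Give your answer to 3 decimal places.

0.404

r = Cov(a,b) / (s_a · s_b) = 15.399 / (3.098 × 12.302)
  = 15.399 / 38.1116 ≈ 0.404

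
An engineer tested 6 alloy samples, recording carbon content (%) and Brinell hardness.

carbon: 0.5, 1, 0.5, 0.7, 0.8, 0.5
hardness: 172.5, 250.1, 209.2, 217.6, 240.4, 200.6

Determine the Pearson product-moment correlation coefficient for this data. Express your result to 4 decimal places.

0.8848

n = 6, Σx = 4, Σy = 1290.4, Σx² = 2.88, Σy² = 281453.18, Σxy = 885.89
nΣxy − ΣxΣy = 5315.34 − 5161.6 = 153.74
nΣx² − (Σx)² = 17.28 − 16 = 1.28; nΣy² − (Σy)² = 1688719.08 − 1665132.16 = 23586.92
r = 153.74 / √(1.28 × 23586.92) = 153.74 / 173.7563 ≈ 0.8848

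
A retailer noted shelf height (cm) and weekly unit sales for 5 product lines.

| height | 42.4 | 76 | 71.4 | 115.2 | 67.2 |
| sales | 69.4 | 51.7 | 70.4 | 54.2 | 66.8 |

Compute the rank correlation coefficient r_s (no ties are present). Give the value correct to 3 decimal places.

-0.600

Rank height: 1, 4, 3, 5, 2
Rank sales: 4, 1, 5, 2, 3
d = rank(height) − rank(sales): -3, 3, -2, 3, -1; Σd² = 32
ρ = 1 − 6Σd² / [n(n²−1)] = 1 − 6×32 / (5×24) = 1 − 192/120 ≈ -0.600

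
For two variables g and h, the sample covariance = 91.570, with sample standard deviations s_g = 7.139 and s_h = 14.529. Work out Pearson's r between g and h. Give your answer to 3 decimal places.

r = Cov(g,h) / (s_g · s_h) = 91.570 / (7.139 × 14.529)
  = 91.570 / 103.7225 ≈ 0.883

0.883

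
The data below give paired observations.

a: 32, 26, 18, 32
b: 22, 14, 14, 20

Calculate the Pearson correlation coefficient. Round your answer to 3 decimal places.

0.853

n = 4, Σa = 108, Σb = 70, Σa² = 3048, Σb² = 1276, Σab = 1960
nΣab − ΣaΣb = 7840 − 7560 = 280
nΣa² − (Σa)² = 12192 − 11664 = 528; nΣb² − (Σb)² = 5104 − 4900 = 204
r = 280 / √(528 × 204) = 280 / 328.1951 ≈ 0.853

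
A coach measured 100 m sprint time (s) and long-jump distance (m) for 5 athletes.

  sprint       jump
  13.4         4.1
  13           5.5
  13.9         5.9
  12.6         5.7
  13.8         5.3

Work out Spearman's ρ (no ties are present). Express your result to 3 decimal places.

Rank sprint: 3, 2, 5, 1, 4
Rank jump: 1, 3, 5, 4, 2
d = rank(sprint) − rank(jump): 2, -1, 0, -3, 2; Σd² = 18
ρ = 1 − 6Σd² / [n(n²−1)] = 1 − 6×18 / (5×24) = 1 − 108/120 ≈ 0.100

0.100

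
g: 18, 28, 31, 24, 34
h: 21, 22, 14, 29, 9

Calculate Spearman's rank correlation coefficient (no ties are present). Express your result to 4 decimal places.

-0.7000

Rank g: 1, 3, 4, 2, 5
Rank h: 3, 4, 2, 5, 1
d = rank(g) − rank(h): -2, -1, 2, -3, 4; Σd² = 34
ρ = 1 − 6Σd² / [n(n²−1)] = 1 − 6×34 / (5×24) = 1 − 204/120 ≈ -0.7000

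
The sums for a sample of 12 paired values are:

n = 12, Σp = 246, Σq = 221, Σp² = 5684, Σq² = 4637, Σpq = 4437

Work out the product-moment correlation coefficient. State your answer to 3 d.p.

-0.155

r = (nΣpq − ΣpΣq) / √[(nΣp² − (Σp)²)(nΣq² − (Σq)²)]
Numerator: 12×4437 − 246×221 = -1122
Denominator: √[(68208 − 60516)(55644 − 48841)] = √[7692 × 6803] = 7233.8562
r = -1122 / 7233.8562 ≈ -0.155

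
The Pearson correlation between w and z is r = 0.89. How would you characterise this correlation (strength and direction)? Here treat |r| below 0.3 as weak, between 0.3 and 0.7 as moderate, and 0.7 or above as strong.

r = 0.89 > 0 so the relationship is positive.
|r| = 0.89, which falls in the strong range.

strong positive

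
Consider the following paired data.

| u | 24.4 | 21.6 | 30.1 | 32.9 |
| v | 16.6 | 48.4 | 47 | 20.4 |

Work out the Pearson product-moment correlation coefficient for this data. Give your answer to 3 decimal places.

-0.273

n = 4, Σu = 109, Σv = 132.4, Σu² = 3050.34, Σv² = 5243.28, Σuv = 3536.34
nΣuv − ΣuΣv = 14145.36 − 14431.6 = -286.24
nΣu² − (Σu)² = 12201.36 − 11881 = 320.36; nΣv² − (Σv)² = 20973.12 − 17529.76 = 3443.36
r = -286.24 / √(320.36 × 3443.36) = -286.24 / 1050.2927 ≈ -0.273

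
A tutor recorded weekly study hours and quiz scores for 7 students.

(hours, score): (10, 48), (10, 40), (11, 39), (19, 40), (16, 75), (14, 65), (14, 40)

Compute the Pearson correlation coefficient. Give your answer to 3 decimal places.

0.270

n = 7, Σx = 94, Σy = 347, Σx² = 1330, Σy² = 18475, Σxy = 4739
nΣxy − ΣxΣy = 33173 − 32618 = 555
nΣx² − (Σx)² = 9310 − 8836 = 474; nΣy² − (Σy)² = 129325 − 120409 = 8916
r = 555 / √(474 × 8916) = 555 / 2055.7685 ≈ 0.270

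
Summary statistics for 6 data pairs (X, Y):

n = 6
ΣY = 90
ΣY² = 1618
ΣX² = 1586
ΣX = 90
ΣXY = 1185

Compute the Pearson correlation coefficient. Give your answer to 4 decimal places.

-0.6561

r = (nΣXY − ΣXΣY) / √[(nΣX² − (ΣX)²)(nΣY² − (ΣY)²)]
Numerator: 6×1185 − 90×90 = -990
Denominator: √[(9516 − 8100)(9708 − 8100)] = √[1416 × 1608] = 1508.9493
r = -990 / 1508.9493 ≈ -0.6561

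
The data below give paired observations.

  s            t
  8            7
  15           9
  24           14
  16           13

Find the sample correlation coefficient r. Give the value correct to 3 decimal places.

0.889

n = 4, Σs = 63, Σt = 43, Σs² = 1121, Σt² = 495, Σst = 735
nΣst − ΣsΣt = 2940 − 2709 = 231
nΣs² − (Σs)² = 4484 − 3969 = 515; nΣt² − (Σt)² = 1980 − 1849 = 131
r = 231 / √(515 × 131) = 231 / 259.7403 ≈ 0.889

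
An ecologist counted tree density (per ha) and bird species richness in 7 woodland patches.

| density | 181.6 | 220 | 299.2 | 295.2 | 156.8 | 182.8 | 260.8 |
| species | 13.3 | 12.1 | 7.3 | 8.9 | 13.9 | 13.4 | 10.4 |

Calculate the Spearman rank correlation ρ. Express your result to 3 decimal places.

Rank density: 2, 4, 7, 6, 1, 3, 5
Rank species: 5, 4, 1, 2, 7, 6, 3
d = rank(density) − rank(species): -3, 0, 6, 4, -6, -3, 2; Σd² = 110
ρ = 1 − 6Σd² / [n(n²−1)] = 1 − 6×110 / (7×48) = 1 − 660/336 ≈ -0.964

-0.964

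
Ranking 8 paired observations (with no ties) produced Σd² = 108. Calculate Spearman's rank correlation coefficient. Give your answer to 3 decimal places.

ρ = 1 − 6Σd² / [n(n²−1)] = 1 − 6×108 / (8×63)
  = 1 − 648/504 = 1 − 1.2857 ≈ -0.286

-0.286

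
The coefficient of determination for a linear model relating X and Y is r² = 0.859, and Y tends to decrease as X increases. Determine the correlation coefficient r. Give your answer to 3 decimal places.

|r| = √0.859 = 0.927
The association is negative, so r = −0.927.

-0.927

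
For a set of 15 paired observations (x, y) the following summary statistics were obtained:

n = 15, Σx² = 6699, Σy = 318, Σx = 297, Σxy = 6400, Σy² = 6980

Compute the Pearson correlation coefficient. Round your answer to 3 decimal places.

r = (nΣxy − ΣxΣy) / √[(nΣx² − (Σx)²)(nΣy² − (Σy)²)]
Numerator: 15×6400 − 297×318 = 1554
Denominator: √[(100485 − 88209)(104700 − 101124)] = √[12276 × 3576] = 6625.6302
r = 1554 / 6625.6302 ≈ 0.235

0.235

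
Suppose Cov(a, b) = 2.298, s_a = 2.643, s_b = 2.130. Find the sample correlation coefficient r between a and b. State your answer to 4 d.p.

r = Cov(a,b) / (s_a · s_b) = 2.298 / (2.643 × 2.130)
  = 2.298 / 5.6296 ≈ 0.4082

0.4082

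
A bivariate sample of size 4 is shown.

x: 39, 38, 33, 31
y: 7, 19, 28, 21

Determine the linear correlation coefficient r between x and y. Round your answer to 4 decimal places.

n = 4, Σx = 141, Σy = 75, Σx² = 5015, Σy² = 1635, Σxy = 2570
nΣxy − ΣxΣy = 10280 − 10575 = -295
nΣx² − (Σx)² = 20060 − 19881 = 179; nΣy² − (Σy)² = 6540 − 5625 = 915
r = -295 / √(179 × 915) = -295 / 404.7036 ≈ -0.7289

-0.7289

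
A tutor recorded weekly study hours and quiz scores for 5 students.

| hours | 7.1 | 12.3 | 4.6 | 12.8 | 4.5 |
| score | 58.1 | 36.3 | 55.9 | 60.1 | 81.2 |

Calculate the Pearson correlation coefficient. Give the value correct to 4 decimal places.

-0.6098

n = 5, Σx = 41.3, Σy = 291.6, Σx² = 406.95, Σy² = 18023.56, Σxy = 2250.82
nΣxy − ΣxΣy = 11254.1 − 12043.08 = -788.98
nΣx² − (Σx)² = 2034.75 − 1705.69 = 329.06; nΣy² − (Σy)² = 90117.8 − 85030.56 = 5087.24
r = -788.98 / √(329.06 × 5087.24) = -788.98 / 1293.8343 ≈ -0.6098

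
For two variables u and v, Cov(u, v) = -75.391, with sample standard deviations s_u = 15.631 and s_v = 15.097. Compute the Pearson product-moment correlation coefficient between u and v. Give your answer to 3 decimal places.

r = Cov(u,v) / (s_u · s_v) = -75.391 / (15.631 × 15.097)
  = -75.391 / 235.9812 ≈ -0.319

-0.319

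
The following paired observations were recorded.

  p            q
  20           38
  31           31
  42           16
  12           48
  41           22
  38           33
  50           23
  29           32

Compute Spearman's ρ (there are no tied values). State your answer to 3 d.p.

Rank p: 2, 4, 7, 1, 6, 5, 8, 3
Rank q: 7, 4, 1, 8, 2, 6, 3, 5
d = rank(p) − rank(q): -5, 0, 6, -7, 4, -1, 5, -2; Σd² = 156
ρ = 1 − 6Σd² / [n(n²−1)] = 1 − 6×156 / (8×63) = 1 − 936/504 ≈ -0.857

-0.857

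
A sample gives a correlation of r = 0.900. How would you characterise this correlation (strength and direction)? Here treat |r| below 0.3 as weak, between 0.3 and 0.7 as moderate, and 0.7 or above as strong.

strong positive

r = 0.900 > 0 so the relationship is positive.
|r| = 0.900, which falls in the strong range.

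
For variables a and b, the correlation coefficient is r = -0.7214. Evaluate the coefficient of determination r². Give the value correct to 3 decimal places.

0.520

r² = (-0.7214)² = 0.520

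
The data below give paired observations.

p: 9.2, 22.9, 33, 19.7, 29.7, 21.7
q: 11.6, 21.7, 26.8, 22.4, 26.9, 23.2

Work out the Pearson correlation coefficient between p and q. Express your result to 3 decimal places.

0.950

n = 6, Σp = 136.2, Σq = 132.6, Σp² = 3439.12, Σq² = 3087.3, Σpq = 3231.7
nΣpq − ΣpΣq = 19390.2 − 18060.12 = 1330.08
nΣp² − (Σp)² = 20634.72 − 18550.44 = 2084.28; nΣq² − (Σq)² = 18523.8 − 17582.76 = 941.04
r = 1330.08 / √(2084.28 × 941.04) = 1330.08 / 1400.4966 ≈ 0.950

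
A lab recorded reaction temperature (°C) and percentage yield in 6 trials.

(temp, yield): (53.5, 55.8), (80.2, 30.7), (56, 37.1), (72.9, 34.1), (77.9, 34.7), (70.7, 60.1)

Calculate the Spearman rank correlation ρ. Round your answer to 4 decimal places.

Rank temp: 1, 6, 2, 4, 5, 3
Rank yield: 5, 1, 4, 2, 3, 6
d = rank(temp) − rank(yield): -4, 5, -2, 2, 2, -3; Σd² = 62
ρ = 1 − 6Σd² / [n(n²−1)] = 1 − 6×62 / (6×35) = 1 − 372/210 ≈ -0.7714

-0.7714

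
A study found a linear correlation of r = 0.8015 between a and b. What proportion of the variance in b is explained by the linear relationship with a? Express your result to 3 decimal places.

0.642

r² = (0.8015)² = 0.642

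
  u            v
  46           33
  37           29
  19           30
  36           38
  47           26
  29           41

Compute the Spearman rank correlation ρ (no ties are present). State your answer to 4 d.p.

-0.5429

Rank u: 5, 4, 1, 3, 6, 2
Rank v: 4, 2, 3, 5, 1, 6
d = rank(u) − rank(v): 1, 2, -2, -2, 5, -4; Σd² = 54
ρ = 1 − 6Σd² / [n(n²−1)] = 1 − 6×54 / (6×35) = 1 − 324/210 ≈ -0.5429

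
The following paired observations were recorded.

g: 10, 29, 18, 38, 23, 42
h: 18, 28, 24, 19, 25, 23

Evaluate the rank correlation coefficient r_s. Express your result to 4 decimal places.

0.1429

Rank g: 1, 4, 2, 5, 3, 6
Rank h: 1, 6, 4, 2, 5, 3
d = rank(g) − rank(h): 0, -2, -2, 3, -2, 3; Σd² = 30
ρ = 1 − 6Σd² / [n(n²−1)] = 1 − 6×30 / (6×35) = 1 − 180/210 ≈ 0.1429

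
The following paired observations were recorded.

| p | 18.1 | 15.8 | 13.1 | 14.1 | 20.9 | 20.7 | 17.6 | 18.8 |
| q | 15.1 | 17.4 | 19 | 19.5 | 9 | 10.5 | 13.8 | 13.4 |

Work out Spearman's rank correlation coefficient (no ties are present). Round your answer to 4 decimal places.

Rank p: 5, 3, 1, 2, 8, 7, 4, 6
Rank q: 5, 6, 7, 8, 1, 2, 4, 3
d = rank(p) − rank(q): 0, -3, -6, -6, 7, 5, 0, 3; Σd² = 164
ρ = 1 − 6Σd² / [n(n²−1)] = 1 − 6×164 / (8×63) = 1 − 984/504 ≈ -0.9524

-0.9524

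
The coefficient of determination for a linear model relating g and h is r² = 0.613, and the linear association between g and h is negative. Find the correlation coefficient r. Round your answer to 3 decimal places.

-0.783

|r| = √0.613 = 0.783
The association is negative, so r = −0.783.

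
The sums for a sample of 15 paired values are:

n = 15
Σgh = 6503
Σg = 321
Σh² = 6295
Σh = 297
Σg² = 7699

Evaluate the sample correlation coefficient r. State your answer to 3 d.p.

r = (nΣgh − ΣgΣh) / √[(nΣg² − (Σg)²)(nΣh² − (Σh)²)]
Numerator: 15×6503 − 321×297 = 2208
Denominator: √[(115485 − 103041)(94425 − 88209)] = √[12444 × 6216] = 8794.9931
r = 2208 / 8794.9931 ≈ 0.251

0.251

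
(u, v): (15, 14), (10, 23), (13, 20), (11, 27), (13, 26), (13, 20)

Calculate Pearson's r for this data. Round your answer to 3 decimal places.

-0.716

n = 6, Σu = 75, Σv = 130, Σu² = 953, Σv² = 2930, Σuv = 1595
nΣuv − ΣuΣv = 9570 − 9750 = -180
nΣu² − (Σu)² = 5718 − 5625 = 93; nΣv² − (Σv)² = 17580 − 16900 = 680
r = -180 / √(93 × 680) = -180 / 251.4756 ≈ -0.716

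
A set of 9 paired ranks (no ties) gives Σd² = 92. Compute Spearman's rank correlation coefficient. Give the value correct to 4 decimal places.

0.2333

ρ = 1 − 6Σd² / [n(n²−1)] = 1 − 6×92 / (9×80)
  = 1 − 552/720 = 1 − 0.76667 ≈ 0.2333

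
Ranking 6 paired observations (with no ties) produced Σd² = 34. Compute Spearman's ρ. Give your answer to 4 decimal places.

ρ = 1 − 6Σd² / [n(n²−1)] = 1 − 6×34 / (6×35)
  = 1 − 204/210 = 1 − 0.97143 ≈ 0.0286

0.0286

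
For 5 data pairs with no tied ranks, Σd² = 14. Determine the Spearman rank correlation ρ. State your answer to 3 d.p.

0.300

ρ = 1 − 6Σd² / [n(n²−1)] = 1 − 6×14 / (5×24)
  = 1 − 84/120 = 1 − 0.7000 ≈ 0.300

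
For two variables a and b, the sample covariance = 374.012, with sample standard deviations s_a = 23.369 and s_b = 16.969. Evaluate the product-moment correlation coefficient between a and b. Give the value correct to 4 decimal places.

r = Cov(a,b) / (s_a · s_b) = 374.012 / (23.369 × 16.969)
  = 374.012 / 396.5486 ≈ 0.9432

0.9432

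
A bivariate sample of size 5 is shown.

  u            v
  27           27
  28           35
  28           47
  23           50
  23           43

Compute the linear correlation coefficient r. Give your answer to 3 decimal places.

n = 5, Σu = 129, Σv = 202, Σu² = 3355, Σv² = 8512, Σuv = 5164
nΣuv − ΣuΣv = 25820 − 26058 = -238
nΣu² − (Σu)² = 16775 − 16641 = 134; nΣv² − (Σv)² = 42560 − 40804 = 1756
r = -238 / √(134 × 1756) = -238 / 485.0814 ≈ -0.491

-0.491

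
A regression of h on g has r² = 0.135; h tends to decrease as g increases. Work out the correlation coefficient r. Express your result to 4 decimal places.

|r| = √0.135 = 0.3674
The association is negative, so r = −0.3674.

-0.3674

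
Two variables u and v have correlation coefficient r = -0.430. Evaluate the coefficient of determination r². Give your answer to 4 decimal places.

r² = (-0.430)² = 0.1849

0.1849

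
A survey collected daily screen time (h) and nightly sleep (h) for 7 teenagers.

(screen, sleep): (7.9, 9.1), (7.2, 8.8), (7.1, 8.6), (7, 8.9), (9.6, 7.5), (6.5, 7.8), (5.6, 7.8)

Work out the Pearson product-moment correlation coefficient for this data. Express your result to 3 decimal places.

n = 7, Σx = 50.9, Σy = 58.5, Σx² = 379.43, Σy² = 491.35, Σxy = 424.99
nΣxy − ΣxΣy = 2974.93 − 2977.65 = -2.72
nΣx² − (Σx)² = 2656.01 − 2590.81 = 65.2; nΣy² − (Σy)² = 3439.45 − 3422.25 = 17.2
r = -2.72 / √(65.2 × 17.2) = -2.72 / 33.4879 ≈ -0.081

-0.081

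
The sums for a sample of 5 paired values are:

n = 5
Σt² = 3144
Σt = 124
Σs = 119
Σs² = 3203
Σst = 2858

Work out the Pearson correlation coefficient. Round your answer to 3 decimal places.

-0.584

r = (nΣst − ΣsΣt) / √[(nΣs² − (Σs)²)(nΣt² − (Σt)²)]
Numerator: 5×2858 − 119×124 = -466
Denominator: √[(16015 − 14161)(15720 − 15376)] = √[1854 × 344] = 798.6088
r = -466 / 798.6088 ≈ -0.584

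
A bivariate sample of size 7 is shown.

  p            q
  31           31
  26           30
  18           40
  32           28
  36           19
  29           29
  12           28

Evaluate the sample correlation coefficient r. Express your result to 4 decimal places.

n = 7, Σp = 184, Σq = 205, Σp² = 5266, Σq² = 6231, Σpq = 5218
nΣpq − ΣpΣq = 36526 − 37720 = -1194
nΣp² − (Σp)² = 36862 − 33856 = 3006; nΣq² − (Σq)² = 43617 − 42025 = 1592
r = -1194 / √(3006 × 1592) = -1194 / 2187.5905 ≈ -0.5458

-0.5458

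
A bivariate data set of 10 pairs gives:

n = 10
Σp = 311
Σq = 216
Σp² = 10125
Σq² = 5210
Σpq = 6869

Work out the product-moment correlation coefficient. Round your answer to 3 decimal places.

0.305

r = (nΣpq − ΣpΣq) / √[(nΣp² − (Σp)²)(nΣq² − (Σq)²)]
Numerator: 10×6869 − 311×216 = 1514
Denominator: √[(101250 − 96721)(52100 − 46656)] = √[4529 × 5444] = 4965.4684
r = 1514 / 4965.4684 ≈ 0.305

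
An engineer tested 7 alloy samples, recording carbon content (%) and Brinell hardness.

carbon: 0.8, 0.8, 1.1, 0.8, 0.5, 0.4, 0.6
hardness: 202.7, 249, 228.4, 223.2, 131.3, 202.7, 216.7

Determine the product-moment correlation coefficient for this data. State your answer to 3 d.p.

0.560

n = 7, Σx = 5, Σy = 1454, Σx² = 3.9, Σy² = 310358.96, Σxy = 1067.91
nΣxy − ΣxΣy = 7475.37 − 7270 = 205.37
nΣx² − (Σx)² = 27.3 − 25 = 2.3; nΣy² − (Σy)² = 2172512.72 − 2114116 = 58396.72
r = 205.37 / √(2.3 × 58396.72) = 205.37 / 366.4866 ≈ 0.560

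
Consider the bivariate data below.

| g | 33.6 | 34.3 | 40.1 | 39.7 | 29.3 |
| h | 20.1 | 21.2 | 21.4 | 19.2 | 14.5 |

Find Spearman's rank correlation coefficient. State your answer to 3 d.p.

0.700

Rank g: 2, 3, 5, 4, 1
Rank h: 3, 4, 5, 2, 1
d = rank(g) − rank(h): -1, -1, 0, 2, 0; Σd² = 6
ρ = 1 − 6Σd² / [n(n²−1)] = 1 − 6×6 / (5×24) = 1 − 36/120 ≈ 0.700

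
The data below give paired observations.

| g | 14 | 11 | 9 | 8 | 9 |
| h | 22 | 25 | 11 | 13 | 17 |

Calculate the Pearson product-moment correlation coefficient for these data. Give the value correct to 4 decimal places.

n = 5, Σg = 51, Σh = 88, Σg² = 543, Σh² = 1688, Σgh = 939
nΣgh − ΣgΣh = 4695 − 4488 = 207
nΣg² − (Σg)² = 2715 − 2601 = 114; nΣh² − (Σh)² = 8440 − 7744 = 696
r = 207 / √(114 × 696) = 207 / 281.6807 ≈ 0.7349

0.7349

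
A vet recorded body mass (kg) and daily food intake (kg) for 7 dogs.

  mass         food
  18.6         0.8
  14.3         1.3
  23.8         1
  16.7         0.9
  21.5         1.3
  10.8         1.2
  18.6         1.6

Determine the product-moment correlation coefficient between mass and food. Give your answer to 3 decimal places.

-0.120

n = 7, Σx = 124.3, Σy = 8.1, Σx² = 2320.63, Σy² = 9.83, Σxy = 142.97
nΣxy − ΣxΣy = 1000.79 − 1006.83 = -6.04
nΣx² − (Σx)² = 16244.41 − 15450.49 = 793.92; nΣy² − (Σy)² = 68.81 − 65.61 = 3.2
r = -6.04 / √(793.92 × 3.2) = -6.04 / 50.4038 ≈ -0.120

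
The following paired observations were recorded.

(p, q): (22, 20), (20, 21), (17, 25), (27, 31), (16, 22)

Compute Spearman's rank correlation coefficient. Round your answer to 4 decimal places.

0.1000

Rank p: 4, 3, 2, 5, 1
Rank q: 1, 2, 4, 5, 3
d = rank(p) − rank(q): 3, 1, -2, 0, -2; Σd² = 18
ρ = 1 − 6Σd² / [n(n²−1)] = 1 − 6×18 / (5×24) = 1 − 108/120 ≈ 0.1000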